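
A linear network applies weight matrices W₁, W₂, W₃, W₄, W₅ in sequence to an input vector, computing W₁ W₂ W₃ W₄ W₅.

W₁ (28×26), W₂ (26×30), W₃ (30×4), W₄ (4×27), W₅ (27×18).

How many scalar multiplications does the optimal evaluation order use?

9992

Adjacent pairs: W₁W₂ = 28·26·30 = 21840; W₂W₃ = 26·30·4 = 3120; W₃W₄ = 30·4·27 = 3240; W₄W₅ = 4·27·18 = 1944.
Length 3: W₁..W₃: k=1: 0+3120+28·26·4=6032; k=2: 21840+0+28·30·4=25200 → min 6032 | W₂..W₄: k=2: 0+3240+26·30·27=24300; k=3: 3120+0+26·4·27=5928 → min 5928 | W₃..W₅: k=3: 0+1944+30·4·18=4104; k=4: 3240+0+30·27·18=17820 → min 4104.
Length 4: W₁..W₄: k=1: 0+5928+28·26·27=25584; k=2: 21840+3240+28·30·27=47760; k=3: 6032+0+28·4·27=9056 → min 9056 | W₂..W₅: k=2: 0+4104+26·30·18=18144; k=3: 3120+1944+26·4·18=6936; k=4: 5928+0+26·27·18=18564 → min 6936.
Length 5: W₁..W₅: k=1: 0+6936+28·26·18=20040; k=2: 21840+4104+28·30·18=41064; k=3: 6032+1944+28·4·18=9992; k=4: 9056+0+28·27·18=22664 → min 9992.
Optimal order: ((W₁ (W₂ W₃)) (W₄ W₅)) with cost 9992.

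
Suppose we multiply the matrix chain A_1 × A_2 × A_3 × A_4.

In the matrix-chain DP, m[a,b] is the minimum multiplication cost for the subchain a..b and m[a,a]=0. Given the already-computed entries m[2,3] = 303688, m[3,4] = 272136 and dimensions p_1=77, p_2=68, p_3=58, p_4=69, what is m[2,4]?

611842

m[2,4] = min over k∈[2,3] of m[2,k]+m[k+1,4]+p_{1}·p_k·p_{4}.
k=2: 0 + 272136 + 77·68·69 = 633420; k=3: 303688 + 0 + 77·58·69 = 611842.
Minimum: 611842 at k=3.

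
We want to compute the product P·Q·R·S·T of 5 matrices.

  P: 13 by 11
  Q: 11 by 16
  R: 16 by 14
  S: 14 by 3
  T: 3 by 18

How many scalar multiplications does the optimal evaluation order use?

Adjacent pairs: PQ = 13·11·16 = 2288; QR = 11·16·14 = 2464; RS = 16·14·3 = 672; ST = 14·3·18 = 756.
Length 3: P..R: k=1: 0+2464+13·11·14=4466; k=2: 2288+0+13·16·14=5200 → min 4466 | Q..S: k=2: 0+672+11·16·3=1200; k=3: 2464+0+11·14·3=2926 → min 1200 | R..T: k=3: 0+756+16·14·18=4788; k=4: 672+0+16·3·18=1536 → min 1536.
Length 4: P..S: k=1: 0+1200+13·11·3=1629; k=2: 2288+672+13·16·3=3584; k=3: 4466+0+13·14·3=5012 → min 1629 | Q..T: k=2: 0+1536+11·16·18=4704; k=3: 2464+756+11·14·18=5992; k=4: 1200+0+11·3·18=1794 → min 1794.
Length 5: P..T: k=1: 0+1794+13·11·18=4368; k=2: 2288+1536+13·16·18=7568; k=3: 4466+756+13·14·18=8498; k=4: 1629+0+13·3·18=2331 → min 2331.
Optimal order: ((P·(Q·(R·S)))·T) with cost 2331.

2331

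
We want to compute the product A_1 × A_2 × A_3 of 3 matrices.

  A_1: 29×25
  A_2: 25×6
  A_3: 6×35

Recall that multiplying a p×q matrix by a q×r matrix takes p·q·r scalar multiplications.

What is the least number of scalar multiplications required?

10440

Order (A_1 × (A_2 × A_3)): (A_2 × A_3): 25×6 by 6×35 → 25×35, cost 25·6·35 = 5250; (A_1 × (A_2 × A_3)): 29×25 by 25×35 → 29×35, cost 29·25·35 = 25375; cumulative 30625. Total 30625.
Order ((A_1 × A_2) × A_3): (A_1 × A_2): 29×25 by 25×6 → 29×6, cost 29·25·6 = 4350; ((A_1 × A_2) × A_3): 29×6 by 6×35 → 29×35, cost 29·6·35 = 6090; cumulative 10440. Total 10440.
Minimum: 10440.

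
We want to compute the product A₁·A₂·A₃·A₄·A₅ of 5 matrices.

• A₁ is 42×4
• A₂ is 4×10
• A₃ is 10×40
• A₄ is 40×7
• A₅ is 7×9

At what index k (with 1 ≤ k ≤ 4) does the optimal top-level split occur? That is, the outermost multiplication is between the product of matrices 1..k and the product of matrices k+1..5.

Adjacent pairs: A₁A₂ = 42·4·10 = 1680; A₂A₃ = 4·10·40 = 1600; A₃A₄ = 10·40·7 = 2800; A₄A₅ = 40·7·9 = 2520.
Length 3: A₁..A₃: k=1: 0+1600+42·4·40=8320; k=2: 1680+0+42·10·40=18480 → min 8320 | A₂..A₄: k=2: 0+2800+4·10·7=3080; k=3: 1600+0+4·40·7=2720 → min 2720 | A₃..A₅: k=3: 0+2520+10·40·9=6120; k=4: 2800+0+10·7·9=3430 → min 3430.
Length 4: A₁..A₄: k=1: 0+2720+42·4·7=3896; k=2: 1680+2800+42·10·7=7420; k=3: 8320+0+42·40·7=20080 → min 3896 | A₂..A₅: k=2: 0+3430+4·10·9=3790; k=3: 1600+2520+4·40·9=5560; k=4: 2720+0+4·7·9=2972 → min 2972.
Top-level splits: k=1: (A₁..A₁)·(A₂..A₅) → 0+2972+42·4·9 = 4484; k=2: (A₁..A₂)·(A₃..A₅) → 1680+3430+42·10·9 = 8890; k=3: (A₁..A₃)·(A₄..A₅) → 8320+2520+42·40·9 = 25960; k=4: (A₁..A₄)·(A₅..A₅) → 3896+0+42·7·9 = 6542.
Best split is after A₁, i.e. k = 1.

1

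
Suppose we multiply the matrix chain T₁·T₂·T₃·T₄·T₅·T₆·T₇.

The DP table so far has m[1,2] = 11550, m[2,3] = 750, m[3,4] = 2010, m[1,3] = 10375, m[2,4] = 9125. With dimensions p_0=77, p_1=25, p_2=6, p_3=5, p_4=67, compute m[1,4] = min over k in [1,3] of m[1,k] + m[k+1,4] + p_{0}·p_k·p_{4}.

36170

m[1,4] = min over k∈[1,3] of m[1,k]+m[k+1,4]+p_{0}·p_k·p_{4}.
k=1: 0 + 9125 + 77·25·67 = 138100; k=2: 11550 + 2010 + 77·6·67 = 44514; k=3: 10375 + 0 + 77·5·67 = 36170.
Minimum: 36170 at k=3.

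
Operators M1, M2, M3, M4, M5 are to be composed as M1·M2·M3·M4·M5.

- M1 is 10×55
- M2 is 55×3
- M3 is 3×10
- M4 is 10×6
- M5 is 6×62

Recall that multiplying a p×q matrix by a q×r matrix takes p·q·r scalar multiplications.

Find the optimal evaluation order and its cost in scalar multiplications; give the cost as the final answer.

Adjacent pairs: M1M2 = 10·55·3 = 1650; M2M3 = 55·3·10 = 1650; M3M4 = 3·10·6 = 180; M4M5 = 10·6·62 = 3720.
Length 3: M1..M3: k=1: 0+1650+10·55·10=7150; k=2: 1650+0+10·3·10=1950 → min 1950 | M2..M4: k=2: 0+180+55·3·6=1170; k=3: 1650+0+55·10·6=4950 → min 1170 | M3..M5: k=3: 0+3720+3·10·62=5580; k=4: 180+0+3·6·62=1296 → min 1296.
Length 4: M1..M4: k=1: 0+1170+10·55·6=4470; k=2: 1650+180+10·3·6=2010; k=3: 1950+0+10·10·6=2550 → min 2010 | M2..M5: k=2: 0+1296+55·3·62=11526; k=3: 1650+3720+55·10·62=39470; k=4: 1170+0+55·6·62=21630 → min 11526.
Length 5: M1..M5: k=1: 0+11526+10·55·62=45626; k=2: 1650+1296+10·3·62=4806; k=3: 1950+3720+10·10·62=11870; k=4: 2010+0+10·6·62=5730 → min 4806.
Optimal parenthesization: ((M1·M2)·((M3·M4)·M5)) with cost 4806.

4806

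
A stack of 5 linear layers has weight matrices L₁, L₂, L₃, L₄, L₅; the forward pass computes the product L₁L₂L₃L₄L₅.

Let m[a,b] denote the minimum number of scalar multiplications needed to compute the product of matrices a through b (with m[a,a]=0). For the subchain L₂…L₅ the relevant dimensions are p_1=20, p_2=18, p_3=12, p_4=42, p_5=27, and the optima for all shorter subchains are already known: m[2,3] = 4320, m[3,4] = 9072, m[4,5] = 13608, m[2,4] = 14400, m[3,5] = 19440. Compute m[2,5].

m[2,5] = min over k∈[2,4] of m[2,k]+m[k+1,5]+p_{1}·p_k·p_{5}.
k=2: 0 + 19440 + 20·18·27 = 29160; k=3: 4320 + 13608 + 20·12·27 = 24408; k=4: 14400 + 0 + 20·42·27 = 37080.
Minimum: 24408 at k=3.

24408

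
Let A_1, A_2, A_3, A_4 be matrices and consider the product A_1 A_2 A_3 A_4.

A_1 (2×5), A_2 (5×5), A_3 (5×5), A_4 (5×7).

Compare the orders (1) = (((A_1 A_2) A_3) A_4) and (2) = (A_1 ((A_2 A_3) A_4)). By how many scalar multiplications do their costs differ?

Order (1) = (((A_1 A_2) A_3) A_4): (A_1 A_2): 2×5 by 5×5 → 2×5, cost 2·5·5 = 50; ((A_1 A_2) A_3): 2×5 by 5×5 → 2×5, cost 2·5·5 = 50; cumulative 100; (((A_1 A_2) A_3) A_4): 2×5 by 5×7 → 2×7, cost 2·5·7 = 70; cumulative 170. Total 170.
Order (2) = (A_1 ((A_2 A_3) A_4)): (A_2 A_3): 5×5 by 5×5 → 5×5, cost 5·5·5 = 125; ((A_2 A_3) A_4): 5×5 by 5×7 → 5×7, cost 5·5·7 = 175; cumulative 300; (A_1 ((A_2 A_3) A_4)): 2×5 by 5×7 → 2×7, cost 2·5·7 = 70; cumulative 370. Total 370.
Difference: |170 − 370| = 200.

200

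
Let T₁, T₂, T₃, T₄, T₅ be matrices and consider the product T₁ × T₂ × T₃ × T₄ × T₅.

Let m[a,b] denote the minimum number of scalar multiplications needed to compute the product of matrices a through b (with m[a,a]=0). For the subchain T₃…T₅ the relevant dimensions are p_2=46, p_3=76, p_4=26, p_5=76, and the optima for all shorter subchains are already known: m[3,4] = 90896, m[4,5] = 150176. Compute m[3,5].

m[3,5] = min over k∈[3,4] of m[3,k]+m[k+1,5]+p_{2}·p_k·p_{5}.
k=3: 0 + 150176 + 46·76·76 = 415872; k=4: 90896 + 0 + 46·26·76 = 181792.
Minimum: 181792 at k=4.

181792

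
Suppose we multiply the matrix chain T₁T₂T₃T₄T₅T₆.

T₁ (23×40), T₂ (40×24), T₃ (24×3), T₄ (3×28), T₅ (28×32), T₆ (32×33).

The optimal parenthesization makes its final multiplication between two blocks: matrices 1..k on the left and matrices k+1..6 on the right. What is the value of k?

3

Adjacent pairs: T₁T₂ = 23·40·24 = 22080; T₂T₃ = 40·24·3 = 2880; T₃T₄ = 24·3·28 = 2016; T₄T₅ = 3·28·32 = 2688; T₅T₆ = 28·32·33 = 29568.
Length 3: T₁..T₃: k=1: 0+2880+23·40·3=5640; k=2: 22080+0+23·24·3=23736 → min 5640 | T₂..T₄: k=2: 0+2016+40·24·28=28896; k=3: 2880+0+40·3·28=6240 → min 6240 | T₃..T₅: k=3: 0+2688+24·3·32=4992; k=4: 2016+0+24·28·32=23520 → min 4992 | T₄..T₆: k=4: 0+29568+3·28·33=32340; k=5: 2688+0+3·32·33=5856 → min 5856.
Length 4: T₁..T₄: k=1: 0+6240+23·40·28=32000; k=2: 22080+2016+23·24·28=39552; k=3: 5640+0+23·3·28=7572 → min 7572 | T₂..T₅: k=2: 0+4992+40·24·32=35712; k=3: 2880+2688+40·3·32=9408; k=4: 6240+0+40·28·32=42080 → min 9408 | T₃..T₆: k=3: 0+5856+24·3·33=8232; k=4: 2016+29568+24·28·33=53760; k=5: 4992+0+24·32·33=30336 → min 8232.
Length 5: T₁..T₅: k=1: 0+9408+23·40·32=38848; k=2: 22080+4992+23·24·32=44736; k=3: 5640+2688+23·3·32=10536; k=4: 7572+0+23·28·32=28180 → min 10536 | T₂..T₆: k=2: 0+8232+40·24·33=39912; k=3: 2880+5856+40·3·33=12696; k=4: 6240+29568+40·28·33=72768; k=5: 9408+0+40·32·33=51648 → min 12696.
Top-level splits: k=1: (T₁..T₁)·(T₂..T₆) → 0+12696+23·40·33 = 43056; k=2: (T₁..T₂)·(T₃..T₆) → 22080+8232+23·24·33 = 48528; k=3: (T₁..T₃)·(T₄..T₆) → 5640+5856+23·3·33 = 13773; k=4: (T₁..T₄)·(T₅..T₆) → 7572+29568+23·28·33 = 58392; k=5: (T₁..T₅)·(T₆..T₆) → 10536+0+23·32·33 = 34824.
Best split is after T₃, i.e. k = 3.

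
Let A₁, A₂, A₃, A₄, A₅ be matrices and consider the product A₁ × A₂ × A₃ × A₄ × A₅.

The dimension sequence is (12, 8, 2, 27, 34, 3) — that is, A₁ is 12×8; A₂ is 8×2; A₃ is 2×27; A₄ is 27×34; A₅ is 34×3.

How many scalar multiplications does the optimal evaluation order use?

2304

Adjacent pairs: A₁A₂ = 12·8·2 = 192; A₂A₃ = 8·2·27 = 432; A₃A₄ = 2·27·34 = 1836; A₄A₅ = 27·34·3 = 2754.
Length 3: A₁..A₃: k=1: 0+432+12·8·27=3024; k=2: 192+0+12·2·27=840 → min 840 | A₂..A₄: k=2: 0+1836+8·2·34=2380; k=3: 432+0+8·27·34=7776 → min 2380 | A₃..A₅: k=3: 0+2754+2·27·3=2916; k=4: 1836+0+2·34·3=2040 → min 2040.
Length 4: A₁..A₄: k=1: 0+2380+12·8·34=5644; k=2: 192+1836+12·2·34=2844; k=3: 840+0+12·27·34=11856 → min 2844 | A₂..A₅: k=2: 0+2040+8·2·3=2088; k=3: 432+2754+8·27·3=3834; k=4: 2380+0+8·34·3=3196 → min 2088.
Length 5: A₁..A₅: k=1: 0+2088+12·8·3=2376; k=2: 192+2040+12·2·3=2304; k=3: 840+2754+12·27·3=4566; k=4: 2844+0+12·34·3=4068 → min 2304.
Optimal order: ((A₁ × A₂) × ((A₃ × A₄) × A₅)) with cost 2304.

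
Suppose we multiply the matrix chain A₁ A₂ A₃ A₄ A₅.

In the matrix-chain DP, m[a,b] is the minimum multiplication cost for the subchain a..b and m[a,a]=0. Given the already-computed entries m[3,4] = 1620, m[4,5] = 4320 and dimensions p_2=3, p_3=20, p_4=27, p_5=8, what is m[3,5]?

m[3,5] = min over k∈[3,4] of m[3,k]+m[k+1,5]+p_{2}·p_k·p_{5}.
k=3: 0 + 4320 + 3·20·8 = 4800; k=4: 1620 + 0 + 3·27·8 = 2268.
Minimum: 2268 at k=4.

2268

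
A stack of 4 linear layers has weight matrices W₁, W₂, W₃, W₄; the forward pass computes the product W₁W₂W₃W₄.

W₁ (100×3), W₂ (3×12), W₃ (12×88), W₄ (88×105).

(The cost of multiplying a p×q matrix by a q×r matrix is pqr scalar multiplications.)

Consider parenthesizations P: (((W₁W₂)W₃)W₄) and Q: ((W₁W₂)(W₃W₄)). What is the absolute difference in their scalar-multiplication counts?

792720

Order P = (((W₁W₂)W₃)W₄): (W₁W₂): 100×3 by 3×12 → 100×12, cost 100·3·12 = 3600; ((W₁W₂)W₃): 100×12 by 12×88 → 100×88, cost 100·12·88 = 105600; cumulative 109200; (((W₁W₂)W₃)W₄): 100×88 by 88×105 → 100×105, cost 100·88·105 = 924000; cumulative 1033200. Total 1033200.
Order Q = ((W₁W₂)(W₃W₄)): (W₁W₂): 100×3 by 3×12 → 100×12, cost 100·3·12 = 3600; (W₃W₄): 12×88 by 88×105 → 12×105, cost 12·88·105 = 110880; ((W₁W₂)(W₃W₄)): 100×12 by 12×105 → 100×105, cost 100·12·105 = 126000; cumulative 240480. Total 240480.
Difference: |1033200 − 240480| = 792720.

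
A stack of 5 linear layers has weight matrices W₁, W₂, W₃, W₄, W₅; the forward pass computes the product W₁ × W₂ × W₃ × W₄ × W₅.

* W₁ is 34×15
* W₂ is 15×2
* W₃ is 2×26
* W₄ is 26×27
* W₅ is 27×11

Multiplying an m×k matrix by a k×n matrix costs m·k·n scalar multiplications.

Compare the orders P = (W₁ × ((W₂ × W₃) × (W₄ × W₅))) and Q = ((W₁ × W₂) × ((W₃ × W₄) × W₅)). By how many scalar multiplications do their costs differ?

Order P = (W₁ × ((W₂ × W₃) × (W₄ × W₅))): (W₂ × W₃): 15×2 by 2×26 → 15×26, cost 15·2·26 = 780; (W₄ × W₅): 26×27 by 27×11 → 26×11, cost 26·27·11 = 7722; ((W₂ × W₃) × (W₄ × W₅)): 15×26 by 26×11 → 15×11, cost 15·26·11 = 4290; cumulative 12792; (W₁ × ((W₂ × W₃) × (W₄ × W₅))): 34×15 by 15×11 → 34×11, cost 34·15·11 = 5610; cumulative 18402. Total 18402.
Order Q = ((W₁ × W₂) × ((W₃ × W₄) × W₅)): (W₁ × W₂): 34×15 by 15×2 → 34×2, cost 34·15·2 = 1020; (W₃ × W₄): 2×26 by 26×27 → 2×27, cost 2·26·27 = 1404; ((W₃ × W₄) × W₅): 2×27 by 27×11 → 2×11, cost 2·27·11 = 594; cumulative 1998; ((W₁ × W₂) × ((W₃ × W₄) × W₅)): 34×2 by 2×11 → 34×11, cost 34·2·11 = 748; cumulative 3766. Total 3766.
Difference: |18402 − 3766| = 14636.

14636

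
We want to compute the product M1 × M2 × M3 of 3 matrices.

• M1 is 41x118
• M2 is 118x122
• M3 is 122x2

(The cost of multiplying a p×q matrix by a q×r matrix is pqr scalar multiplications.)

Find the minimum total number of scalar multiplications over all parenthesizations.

Order (M1 × (M2 × M3)): (M2 × M3): 118×122 by 122×2 → 118×2, cost 118·122·2 = 28792; (M1 × (M2 × M3)): 41×118 by 118×2 → 41×2, cost 41·118·2 = 9676; cumulative 38468. Total 38468.
Order ((M1 × M2) × M3): (M1 × M2): 41×118 by 118×122 → 41×122, cost 41·118·122 = 590236; ((M1 × M2) × M3): 41×122 by 122×2 → 41×2, cost 41·122·2 = 10004; cumulative 600240. Total 600240.
Minimum: 38468.

38468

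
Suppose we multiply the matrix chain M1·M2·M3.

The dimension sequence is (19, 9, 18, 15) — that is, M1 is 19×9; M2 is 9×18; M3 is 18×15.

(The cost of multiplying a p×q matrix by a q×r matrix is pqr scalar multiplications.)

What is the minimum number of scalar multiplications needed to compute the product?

4995

Order (M1·(M2·M3)): (M2·M3): 9×18 by 18×15 → 9×15, cost 9·18·15 = 2430; (M1·(M2·M3)): 19×9 by 9×15 → 19×15, cost 19·9·15 = 2565; cumulative 4995. Total 4995.
Order ((M1·M2)·M3): (M1·M2): 19×9 by 9×18 → 19×18, cost 19·9·18 = 3078; ((M1·M2)·M3): 19×18 by 18×15 → 19×15, cost 19·18·15 = 5130; cumulative 8208. Total 8208.
Minimum: 4995.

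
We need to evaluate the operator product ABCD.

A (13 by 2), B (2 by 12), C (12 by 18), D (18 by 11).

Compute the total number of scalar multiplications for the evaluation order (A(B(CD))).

(CD): 12×18 by 18×11 → 12×11, cost 12·18·11 = 2376
(B(CD)): 2×12 by 12×11 → 2×11, cost 2·12·11 = 264; cumulative 2640
(A(B(CD))): 13×2 by 2×11 → 13×11, cost 13·2·11 = 286; cumulative 2926
Total: 2926 scalar multiplications.

2926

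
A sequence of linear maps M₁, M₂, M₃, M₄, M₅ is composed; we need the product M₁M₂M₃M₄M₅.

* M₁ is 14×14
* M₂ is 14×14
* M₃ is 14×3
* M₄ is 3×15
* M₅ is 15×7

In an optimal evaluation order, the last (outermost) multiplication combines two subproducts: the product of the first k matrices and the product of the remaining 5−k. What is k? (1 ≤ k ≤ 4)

Adjacent pairs: M₁M₂ = 14·14·14 = 2744; M₂M₃ = 14·14·3 = 588; M₃M₄ = 14·3·15 = 630; M₄M₅ = 3·15·7 = 315.
Length 3: M₁..M₃: k=1: 0+588+14·14·3=1176; k=2: 2744+0+14·14·3=3332 → min 1176 | M₂..M₄: k=2: 0+630+14·14·15=3570; k=3: 588+0+14·3·15=1218 → min 1218 | M₃..M₅: k=3: 0+315+14·3·7=609; k=4: 630+0+14·15·7=2100 → min 609.
Length 4: M₁..M₄: k=1: 0+1218+14·14·15=4158; k=2: 2744+630+14·14·15=6314; k=3: 1176+0+14·3·15=1806 → min 1806 | M₂..M₅: k=2: 0+609+14·14·7=1981; k=3: 588+315+14·3·7=1197; k=4: 1218+0+14·15·7=2688 → min 1197.
Top-level splits: k=1: (M₁..M₁)·(M₂..M₅) → 0+1197+14·14·7 = 2569; k=2: (M₁..M₂)·(M₃..M₅) → 2744+609+14·14·7 = 4725; k=3: (M₁..M₃)·(M₄..M₅) → 1176+315+14·3·7 = 1785; k=4: (M₁..M₄)·(M₅..M₅) → 1806+0+14·15·7 = 3276.
Best split is after M₃, i.e. k = 3.

3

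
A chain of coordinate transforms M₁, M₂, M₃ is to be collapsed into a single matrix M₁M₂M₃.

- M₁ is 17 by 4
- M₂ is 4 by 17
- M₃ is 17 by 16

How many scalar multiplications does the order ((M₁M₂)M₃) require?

(M₁M₂): 17×4 by 4×17 → 17×17, cost 17·4·17 = 1156
((M₁M₂)M₃): 17×17 by 17×16 → 17×16, cost 17·17·16 = 4624; cumulative 5780
Total: 5780 scalar multiplications.

5780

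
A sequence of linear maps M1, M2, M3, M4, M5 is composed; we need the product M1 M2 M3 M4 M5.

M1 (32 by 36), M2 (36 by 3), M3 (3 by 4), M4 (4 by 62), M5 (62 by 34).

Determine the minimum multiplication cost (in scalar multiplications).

13788

Adjacent pairs: M1M2 = 32·36·3 = 3456; M2M3 = 36·3·4 = 432; M3M4 = 3·4·62 = 744; M4M5 = 4·62·34 = 8432.
Length 3: M1..M3: k=1: 0+432+32·36·4=5040; k=2: 3456+0+32·3·4=3840 → min 3840 | M2..M4: k=2: 0+744+36·3·62=7440; k=3: 432+0+36·4·62=9360 → min 7440 | M3..M5: k=3: 0+8432+3·4·34=8840; k=4: 744+0+3·62·34=7068 → min 7068.
Length 4: M1..M4: k=1: 0+7440+32·36·62=78864; k=2: 3456+744+32·3·62=10152; k=3: 3840+0+32·4·62=11776 → min 10152 | M2..M5: k=2: 0+7068+36·3·34=10740; k=3: 432+8432+36·4·34=13760; k=4: 7440+0+36·62·34=83328 → min 10740.
Length 5: M1..M5: k=1: 0+10740+32·36·34=49908; k=2: 3456+7068+32·3·34=13788; k=3: 3840+8432+32·4·34=16624; k=4: 10152+0+32·62·34=77608 → min 13788.
Optimal order: ((M1 M2) ((M3 M4) M5)) with cost 13788.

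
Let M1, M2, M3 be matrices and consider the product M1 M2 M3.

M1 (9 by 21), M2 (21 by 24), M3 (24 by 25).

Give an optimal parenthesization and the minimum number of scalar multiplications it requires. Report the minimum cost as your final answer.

(M1 (M2 M3)): cost 17325.
((M1 M2) M3): cost 9936.
Optimal: ((M1 M2) M3) with cost 9936.

9936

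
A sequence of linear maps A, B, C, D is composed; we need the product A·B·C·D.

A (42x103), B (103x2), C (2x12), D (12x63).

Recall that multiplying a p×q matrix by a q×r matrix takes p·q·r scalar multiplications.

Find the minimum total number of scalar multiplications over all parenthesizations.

Adjacent pairs: AB = 42·103·2 = 8652; BC = 103·2·12 = 2472; CD = 2·12·63 = 1512.
Length 3: A..C: k=1: 0+2472+42·103·12=54384; k=2: 8652+0+42·2·12=9660 → min 9660 | B..D: k=2: 0+1512+103·2·63=14490; k=3: 2472+0+103·12·63=80340 → min 14490.
Length 4: A..D: k=1: 0+14490+42·103·63=287028; k=2: 8652+1512+42·2·63=15456; k=3: 9660+0+42·12·63=41412 → min 15456.
Optimal order: ((A·B)·(C·D)) with cost 15456.

15456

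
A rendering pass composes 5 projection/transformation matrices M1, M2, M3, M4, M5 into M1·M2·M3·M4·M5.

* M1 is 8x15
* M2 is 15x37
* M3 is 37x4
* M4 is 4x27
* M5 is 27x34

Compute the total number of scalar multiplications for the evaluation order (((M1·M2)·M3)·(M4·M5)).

(M1·M2): 8×15 by 15×37 → 8×37, cost 8·15·37 = 4440
((M1·M2)·M3): 8×37 by 37×4 → 8×4, cost 8·37·4 = 1184; cumulative 5624
(M4·M5): 4×27 by 27×34 → 4×34, cost 4·27·34 = 3672
(((M1·M2)·M3)·(M4·M5)): 8×4 by 4×34 → 8×34, cost 8·4·34 = 1088; cumulative 10384
Total: 10384 scalar multiplications.

10384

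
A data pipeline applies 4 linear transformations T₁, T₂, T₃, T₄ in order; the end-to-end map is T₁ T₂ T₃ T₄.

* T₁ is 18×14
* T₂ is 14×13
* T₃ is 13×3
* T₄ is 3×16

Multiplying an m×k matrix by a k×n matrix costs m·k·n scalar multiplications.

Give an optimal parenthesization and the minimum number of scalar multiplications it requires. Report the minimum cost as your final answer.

2166

Adjacent pairs: T₁T₂ = 18·14·13 = 3276; T₂T₃ = 14·13·3 = 546; T₃T₄ = 13·3·16 = 624.
Length 3: T₁..T₃: k=1: 0+546+18·14·3=1302; k=2: 3276+0+18·13·3=3978 → min 1302 | T₂..T₄: k=2: 0+624+14·13·16=3536; k=3: 546+0+14·3·16=1218 → min 1218.
Length 4: T₁..T₄: k=1: 0+1218+18·14·16=5250; k=2: 3276+624+18·13·16=7644; k=3: 1302+0+18·3·16=2166 → min 2166.
Optimal parenthesization: ((T₁ (T₂ T₃)) T₄) with cost 2166.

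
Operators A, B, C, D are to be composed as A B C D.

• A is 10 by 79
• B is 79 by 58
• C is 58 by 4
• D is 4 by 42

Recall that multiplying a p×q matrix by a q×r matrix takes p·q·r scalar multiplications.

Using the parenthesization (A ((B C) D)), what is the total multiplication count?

(B C): 79×58 by 58×4 → 79×4, cost 79·58·4 = 18328
((B C) D): 79×4 by 4×42 → 79×42, cost 79·4·42 = 13272; cumulative 31600
(A ((B C) D)): 10×79 by 79×42 → 10×42, cost 10·79·42 = 33180; cumulative 64780
Total: 64780 scalar multiplications.

64780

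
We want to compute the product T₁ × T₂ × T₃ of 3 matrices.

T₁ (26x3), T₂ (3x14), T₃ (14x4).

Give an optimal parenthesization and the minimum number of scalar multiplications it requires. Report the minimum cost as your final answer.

480

(T₁ × (T₂ × T₃)): cost 480.
((T₁ × T₂) × T₃): cost 2548.
Optimal: (T₁ × (T₂ × T₃)) with cost 480.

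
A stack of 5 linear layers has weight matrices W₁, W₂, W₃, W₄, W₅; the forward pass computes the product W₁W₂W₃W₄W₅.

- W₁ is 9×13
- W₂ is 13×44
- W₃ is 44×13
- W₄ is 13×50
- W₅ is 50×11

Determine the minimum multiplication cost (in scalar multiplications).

17394

Adjacent pairs: W₁W₂ = 9·13·44 = 5148; W₂W₃ = 13·44·13 = 7436; W₃W₄ = 44·13·50 = 28600; W₄W₅ = 13·50·11 = 7150.
Length 3: W₁..W₃: k=1: 0+7436+9·13·13=8957; k=2: 5148+0+9·44·13=10296 → min 8957 | W₂..W₄: k=2: 0+28600+13·44·50=57200; k=3: 7436+0+13·13·50=15886 → min 15886 | W₃..W₅: k=3: 0+7150+44·13·11=13442; k=4: 28600+0+44·50·11=52800 → min 13442.
Length 4: W₁..W₄: k=1: 0+15886+9·13·50=21736; k=2: 5148+28600+9·44·50=53548; k=3: 8957+0+9·13·50=14807 → min 14807 | W₂..W₅: k=2: 0+13442+13·44·11=19734; k=3: 7436+7150+13·13·11=16445; k=4: 15886+0+13·50·11=23036 → min 16445.
Length 5: W₁..W₅: k=1: 0+16445+9·13·11=17732; k=2: 5148+13442+9·44·11=22946; k=3: 8957+7150+9·13·11=17394; k=4: 14807+0+9·50·11=19757 → min 17394.
Optimal order: ((W₁(W₂W₃))(W₄W₅)) with cost 17394.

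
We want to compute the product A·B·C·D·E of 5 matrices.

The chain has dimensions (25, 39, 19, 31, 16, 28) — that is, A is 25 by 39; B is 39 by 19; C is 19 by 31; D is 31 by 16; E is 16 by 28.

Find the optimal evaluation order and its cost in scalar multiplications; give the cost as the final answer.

Adjacent pairs: AB = 25·39·19 = 18525; BC = 39·19·31 = 22971; CD = 19·31·16 = 9424; DE = 31·16·28 = 13888.
Length 3: A..C: k=1: 0+22971+25·39·31=53196; k=2: 18525+0+25·19·31=33250 → min 33250 | B..D: k=2: 0+9424+39·19·16=21280; k=3: 22971+0+39·31·16=42315 → min 21280 | C..E: k=3: 0+13888+19·31·28=30380; k=4: 9424+0+19·16·28=17936 → min 17936.
Length 4: A..D: k=1: 0+21280+25·39·16=36880; k=2: 18525+9424+25·19·16=35549; k=3: 33250+0+25·31·16=45650 → min 35549 | B..E: k=2: 0+17936+39·19·28=38684; k=3: 22971+13888+39·31·28=70711; k=4: 21280+0+39·16·28=38752 → min 38684.
Length 5: A..E: k=1: 0+38684+25·39·28=65984; k=2: 18525+17936+25·19·28=49761; k=3: 33250+13888+25·31·28=68838; k=4: 35549+0+25·16·28=46749 → min 46749.
Optimal parenthesization: (((A·B)·(C·D))·E) with cost 46749.

46749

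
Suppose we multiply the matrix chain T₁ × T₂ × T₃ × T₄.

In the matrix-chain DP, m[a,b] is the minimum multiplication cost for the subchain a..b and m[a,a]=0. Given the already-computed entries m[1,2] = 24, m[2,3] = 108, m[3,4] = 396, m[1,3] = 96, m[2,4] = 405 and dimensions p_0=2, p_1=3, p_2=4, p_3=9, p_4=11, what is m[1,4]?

294

m[1,4] = min over k∈[1,3] of m[1,k]+m[k+1,4]+p_{0}·p_k·p_{4}.
k=1: 0 + 405 + 2·3·11 = 471; k=2: 24 + 396 + 2·4·11 = 508; k=3: 96 + 0 + 2·9·11 = 294.
Minimum: 294 at k=3.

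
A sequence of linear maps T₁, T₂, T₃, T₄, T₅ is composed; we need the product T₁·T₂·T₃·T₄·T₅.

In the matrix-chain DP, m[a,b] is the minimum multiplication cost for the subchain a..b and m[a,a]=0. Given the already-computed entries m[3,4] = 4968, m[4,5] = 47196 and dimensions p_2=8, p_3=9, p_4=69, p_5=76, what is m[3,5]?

46920

m[3,5] = min over k∈[3,4] of m[3,k]+m[k+1,5]+p_{2}·p_k·p_{5}.
k=3: 0 + 47196 + 8·9·76 = 52668; k=4: 4968 + 0 + 8·69·76 = 46920.
Minimum: 46920 at k=4.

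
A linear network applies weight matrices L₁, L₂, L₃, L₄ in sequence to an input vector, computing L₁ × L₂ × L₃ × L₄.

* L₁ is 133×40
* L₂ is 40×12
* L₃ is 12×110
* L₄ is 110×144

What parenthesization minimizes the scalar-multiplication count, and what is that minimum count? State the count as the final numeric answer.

483744

Adjacent pairs: L₁L₂ = 133·40·12 = 63840; L₂L₃ = 40·12·110 = 52800; L₃L₄ = 12·110·144 = 190080.
Length 3: L₁..L₃: k=1: 0+52800+133·40·110=638000; k=2: 63840+0+133·12·110=239400 → min 239400 | L₂..L₄: k=2: 0+190080+40·12·144=259200; k=3: 52800+0+40·110·144=686400 → min 259200.
Length 4: L₁..L₄: k=1: 0+259200+133·40·144=1025280; k=2: 63840+190080+133·12·144=483744; k=3: 239400+0+133·110·144=2346120 → min 483744.
Optimal parenthesization: ((L₁ × L₂) × (L₃ × L₄)) with cost 483744.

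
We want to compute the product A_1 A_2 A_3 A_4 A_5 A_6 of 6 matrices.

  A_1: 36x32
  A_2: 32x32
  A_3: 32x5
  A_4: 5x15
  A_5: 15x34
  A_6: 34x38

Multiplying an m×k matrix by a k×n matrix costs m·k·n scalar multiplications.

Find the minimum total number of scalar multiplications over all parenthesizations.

26730

Adjacent pairs: A_1A_2 = 36·32·32 = 36864; A_2A_3 = 32·32·5 = 5120; A_3A_4 = 32·5·15 = 2400; A_4A_5 = 5·15·34 = 2550; A_5A_6 = 15·34·38 = 19380.
Length 3: A_1..A_3: k=1: 0+5120+36·32·5=10880; k=2: 36864+0+36·32·5=42624 → min 10880 | A_2..A_4: k=2: 0+2400+32·32·15=17760; k=3: 5120+0+32·5·15=7520 → min 7520 | A_3..A_5: k=3: 0+2550+32·5·34=7990; k=4: 2400+0+32·15·34=18720 → min 7990 | A_4..A_6: k=4: 0+19380+5·15·38=22230; k=5: 2550+0+5·34·38=9010 → min 9010.
Length 4: A_1..A_4: k=1: 0+7520+36·32·15=24800; k=2: 36864+2400+36·32·15=56544; k=3: 10880+0+36·5·15=13580 → min 13580 | A_2..A_5: k=2: 0+7990+32·32·34=42806; k=3: 5120+2550+32·5·34=13110; k=4: 7520+0+32·15·34=23840 → min 13110 | A_3..A_6: k=3: 0+9010+32·5·38=15090; k=4: 2400+19380+32·15·38=40020; k=5: 7990+0+32·34·38=49334 → min 15090.
Length 5: A_1..A_5: k=1: 0+13110+36·32·34=52278; k=2: 36864+7990+36·32·34=84022; k=3: 10880+2550+36·5·34=19550; k=4: 13580+0+36·15·34=31940 → min 19550 | A_2..A_6: k=2: 0+15090+32·32·38=54002; k=3: 5120+9010+32·5·38=20210; k=4: 7520+19380+32·15·38=45140; k=5: 13110+0+32·34·38=54454 → min 20210.
Length 6: A_1..A_6: k=1: 0+20210+36·32·38=63986; k=2: 36864+15090+36·32·38=95730; k=3: 10880+9010+36·5·38=26730; k=4: 13580+19380+36·15·38=53480; k=5: 19550+0+36·34·38=66062 → min 26730.
Optimal order: ((A_1 (A_2 A_3)) ((A_4 A_5) A_6)) with cost 26730.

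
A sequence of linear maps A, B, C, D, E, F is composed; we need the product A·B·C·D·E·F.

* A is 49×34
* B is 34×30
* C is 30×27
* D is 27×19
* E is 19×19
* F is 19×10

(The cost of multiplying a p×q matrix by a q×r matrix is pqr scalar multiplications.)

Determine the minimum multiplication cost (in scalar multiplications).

Adjacent pairs: AB = 49·34·30 = 49980; BC = 34·30·27 = 27540; CD = 30·27·19 = 15390; DE = 27·19·19 = 9747; EF = 19·19·10 = 3610.
Length 3: A..C: k=1: 0+27540+49·34·27=72522; k=2: 49980+0+49·30·27=89670 → min 72522 | B..D: k=2: 0+15390+34·30·19=34770; k=3: 27540+0+34·27·19=44982 → min 34770 | C..E: k=3: 0+9747+30·27·19=25137; k=4: 15390+0+30·19·19=26220 → min 25137 | D..F: k=4: 0+3610+27·19·10=8740; k=5: 9747+0+27·19·10=14877 → min 8740.
Length 4: A..D: k=1: 0+34770+49·34·19=66424; k=2: 49980+15390+49·30·19=93300; k=3: 72522+0+49·27·19=97659 → min 66424 | B..E: k=2: 0+25137+34·30·19=44517; k=3: 27540+9747+34·27·19=54729; k=4: 34770+0+34·19·19=47044 → min 44517 | C..F: k=3: 0+8740+30·27·10=16840; k=4: 15390+3610+30·19·10=24700; k=5: 25137+0+30·19·10=30837 → min 16840.
Length 5: A..E: k=1: 0+44517+49·34·19=76171; k=2: 49980+25137+49·30·19=103047; k=3: 72522+9747+49·27·19=107406; k=4: 66424+0+49·19·19=84113 → min 76171 | B..F: k=2: 0+16840+34·30·10=27040; k=3: 27540+8740+34·27·10=45460; k=4: 34770+3610+34·19·10=44840; k=5: 44517+0+34·19·10=50977 → min 27040.
Length 6: A..F: k=1: 0+27040+49·34·10=43700; k=2: 49980+16840+49·30·10=81520; k=3: 72522+8740+49·27·10=94492; k=4: 66424+3610+49·19·10=79344; k=5: 76171+0+49·19·10=85481 → min 43700.
Optimal order: (A·(B·(C·(D·(E·F))))) with cost 43700.

43700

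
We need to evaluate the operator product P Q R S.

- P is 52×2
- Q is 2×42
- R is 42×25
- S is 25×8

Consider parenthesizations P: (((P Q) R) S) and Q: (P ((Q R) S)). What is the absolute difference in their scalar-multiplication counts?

66036

Order P = (((P Q) R) S): (P Q): 52×2 by 2×42 → 52×42, cost 52·2·42 = 4368; ((P Q) R): 52×42 by 42×25 → 52×25, cost 52·42·25 = 54600; cumulative 58968; (((P Q) R) S): 52×25 by 25×8 → 52×8, cost 52·25·8 = 10400; cumulative 69368. Total 69368.
Order Q = (P ((Q R) S)): (Q R): 2×42 by 42×25 → 2×25, cost 2·42·25 = 2100; ((Q R) S): 2×25 by 25×8 → 2×8, cost 2·25·8 = 400; cumulative 2500; (P ((Q R) S)): 52×2 by 2×8 → 52×8, cost 52·2·8 = 832; cumulative 3332. Total 3332.
Difference: |69368 − 3332| = 66036.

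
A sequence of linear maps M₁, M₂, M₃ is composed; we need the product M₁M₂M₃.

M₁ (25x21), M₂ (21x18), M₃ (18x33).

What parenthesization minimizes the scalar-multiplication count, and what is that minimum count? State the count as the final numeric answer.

24300

(M₁(M₂M₃)): cost 29799.
((M₁M₂)M₃): cost 24300.
Optimal: ((M₁M₂)M₃) with cost 24300.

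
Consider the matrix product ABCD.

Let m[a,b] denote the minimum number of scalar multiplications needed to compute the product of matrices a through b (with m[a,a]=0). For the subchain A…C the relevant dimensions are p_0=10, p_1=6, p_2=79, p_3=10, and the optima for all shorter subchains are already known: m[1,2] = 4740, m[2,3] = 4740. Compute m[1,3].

m[1,3] = min over k∈[1,2] of m[1,k]+m[k+1,3]+p_{0}·p_k·p_{3}.
k=1: 0 + 4740 + 10·6·10 = 5340; k=2: 4740 + 0 + 10·79·10 = 12640.
Minimum: 5340 at k=1.

5340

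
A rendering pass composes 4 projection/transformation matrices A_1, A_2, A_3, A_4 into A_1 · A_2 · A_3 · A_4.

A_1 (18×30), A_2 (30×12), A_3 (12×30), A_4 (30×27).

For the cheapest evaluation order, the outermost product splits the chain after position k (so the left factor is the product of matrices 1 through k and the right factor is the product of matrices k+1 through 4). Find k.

Adjacent pairs: A_1A_2 = 18·30·12 = 6480; A_2A_3 = 30·12·30 = 10800; A_3A_4 = 12·30·27 = 9720.
Length 3: A_1..A_3: k=1: 0+10800+18·30·30=27000; k=2: 6480+0+18·12·30=12960 → min 12960 | A_2..A_4: k=2: 0+9720+30·12·27=19440; k=3: 10800+0+30·30·27=35100 → min 19440.
Top-level splits: k=1: (A_1..A_1)·(A_2..A_4) → 0+19440+18·30·27 = 34020; k=2: (A_1..A_2)·(A_3..A_4) → 6480+9720+18·12·27 = 22032; k=3: (A_1..A_3)·(A_4..A_4) → 12960+0+18·30·27 = 27540.
Best split is after A_2, i.e. k = 2.

2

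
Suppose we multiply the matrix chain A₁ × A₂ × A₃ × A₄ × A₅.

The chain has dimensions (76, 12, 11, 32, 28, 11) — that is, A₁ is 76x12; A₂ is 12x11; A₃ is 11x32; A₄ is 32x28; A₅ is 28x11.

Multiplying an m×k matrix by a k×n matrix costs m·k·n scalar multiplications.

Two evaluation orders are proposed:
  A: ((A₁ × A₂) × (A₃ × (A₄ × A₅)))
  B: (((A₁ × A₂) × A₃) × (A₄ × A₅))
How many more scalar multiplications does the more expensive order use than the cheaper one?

Order A = ((A₁ × A₂) × (A₃ × (A₄ × A₅))): (A₁ × A₂): 76×12 by 12×11 → 76×11, cost 76·12·11 = 10032; (A₄ × A₅): 32×28 by 28×11 → 32×11, cost 32·28·11 = 9856; (A₃ × (A₄ × A₅)): 11×32 by 32×11 → 11×11, cost 11·32·11 = 3872; cumulative 13728; ((A₁ × A₂) × (A₃ × (A₄ × A₅))): 76×11 by 11×11 → 76×11, cost 76·11·11 = 9196; cumulative 32956. Total 32956.
Order B = (((A₁ × A₂) × A₃) × (A₄ × A₅)): (A₁ × A₂): 76×12 by 12×11 → 76×11, cost 76·12·11 = 10032; ((A₁ × A₂) × A₃): 76×11 by 11×32 → 76×32, cost 76·11·32 = 26752; cumulative 36784; (A₄ × A₅): 32×28 by 28×11 → 32×11, cost 32·28·11 = 9856; (((A₁ × A₂) × A₃) × (A₄ × A₅)): 76×32 by 32×11 → 76×11, cost 76·32·11 = 26752; cumulative 73392. Total 73392.
Difference: |32956 − 73392| = 40436.

40436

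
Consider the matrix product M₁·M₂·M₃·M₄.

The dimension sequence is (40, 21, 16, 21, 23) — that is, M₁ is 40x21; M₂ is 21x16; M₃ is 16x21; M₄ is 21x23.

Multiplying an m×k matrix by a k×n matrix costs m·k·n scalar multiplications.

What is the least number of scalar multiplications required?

Adjacent pairs: M₁M₂ = 40·21·16 = 13440; M₂M₃ = 21·16·21 = 7056; M₃M₄ = 16·21·23 = 7728.
Length 3: M₁..M₃: k=1: 0+7056+40·21·21=24696; k=2: 13440+0+40·16·21=26880 → min 24696 | M₂..M₄: k=2: 0+7728+21·16·23=15456; k=3: 7056+0+21·21·23=17199 → min 15456.
Length 4: M₁..M₄: k=1: 0+15456+40·21·23=34776; k=2: 13440+7728+40·16·23=35888; k=3: 24696+0+40·21·23=44016 → min 34776.
Optimal order: (M₁·(M₂·(M₃·M₄))) with cost 34776.

34776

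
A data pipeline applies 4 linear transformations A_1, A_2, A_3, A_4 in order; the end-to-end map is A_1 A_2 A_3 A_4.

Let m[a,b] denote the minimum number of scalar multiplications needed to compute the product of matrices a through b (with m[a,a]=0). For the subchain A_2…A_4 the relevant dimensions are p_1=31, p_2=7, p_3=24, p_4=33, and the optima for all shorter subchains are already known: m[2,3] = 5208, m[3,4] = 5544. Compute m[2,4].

12705

m[2,4] = min over k∈[2,3] of m[2,k]+m[k+1,4]+p_{1}·p_k·p_{4}.
k=2: 0 + 5544 + 31·7·33 = 12705; k=3: 5208 + 0 + 31·24·33 = 29760.
Minimum: 12705 at k=2.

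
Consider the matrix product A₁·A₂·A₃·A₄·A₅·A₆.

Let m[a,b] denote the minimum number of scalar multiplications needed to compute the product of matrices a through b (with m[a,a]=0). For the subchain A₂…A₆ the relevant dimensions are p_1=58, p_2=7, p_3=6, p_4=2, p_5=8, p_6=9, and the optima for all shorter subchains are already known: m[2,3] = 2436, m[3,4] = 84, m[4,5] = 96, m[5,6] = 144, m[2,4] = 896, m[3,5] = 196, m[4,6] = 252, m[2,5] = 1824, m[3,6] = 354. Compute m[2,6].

m[2,6] = min over k∈[2,5] of m[2,k]+m[k+1,6]+p_{1}·p_k·p_{6}.
k=2: 0 + 354 + 58·7·9 = 4008; k=3: 2436 + 252 + 58·6·9 = 5820; k=4: 896 + 144 + 58·2·9 = 2084; k=5: 1824 + 0 + 58·8·9 = 6000.
Minimum: 2084 at k=4.

2084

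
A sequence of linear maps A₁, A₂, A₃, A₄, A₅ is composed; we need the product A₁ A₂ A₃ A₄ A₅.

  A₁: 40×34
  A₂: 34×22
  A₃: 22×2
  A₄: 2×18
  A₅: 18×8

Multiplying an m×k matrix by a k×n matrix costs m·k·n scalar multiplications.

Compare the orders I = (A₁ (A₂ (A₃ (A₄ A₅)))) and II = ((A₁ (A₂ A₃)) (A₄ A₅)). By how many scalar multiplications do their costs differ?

12360

Order I = (A₁ (A₂ (A₃ (A₄ A₅)))): (A₄ A₅): 2×18 by 18×8 → 2×8, cost 2·18·8 = 288; (A₃ (A₄ A₅)): 22×2 by 2×8 → 22×8, cost 22·2·8 = 352; cumulative 640; (A₂ (A₃ (A₄ A₅))): 34×22 by 22×8 → 34×8, cost 34·22·8 = 5984; cumulative 6624; (A₁ (A₂ (A₃ (A₄ A₅)))): 40×34 by 34×8 → 40×8, cost 40·34·8 = 10880; cumulative 17504. Total 17504.
Order II = ((A₁ (A₂ A₃)) (A₄ A₅)): (A₂ A₃): 34×22 by 22×2 → 34×2, cost 34·22·2 = 1496; (A₁ (A₂ A₃)): 40×34 by 34×2 → 40×2, cost 40·34·2 = 2720; cumulative 4216; (A₄ A₅): 2×18 by 18×8 → 2×8, cost 2·18·8 = 288; ((A₁ (A₂ A₃)) (A₄ A₅)): 40×2 by 2×8 → 40×8, cost 40·2·8 = 640; cumulative 5144. Total 5144.
Difference: |17504 − 5144| = 12360.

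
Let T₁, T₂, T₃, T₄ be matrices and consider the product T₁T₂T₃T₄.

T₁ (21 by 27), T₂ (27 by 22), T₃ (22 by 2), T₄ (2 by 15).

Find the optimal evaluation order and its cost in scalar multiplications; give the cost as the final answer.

2952

Adjacent pairs: T₁T₂ = 21·27·22 = 12474; T₂T₃ = 27·22·2 = 1188; T₃T₄ = 22·2·15 = 660.
Length 3: T₁..T₃: k=1: 0+1188+21·27·2=2322; k=2: 12474+0+21·22·2=13398 → min 2322 | T₂..T₄: k=2: 0+660+27·22·15=9570; k=3: 1188+0+27·2·15=1998 → min 1998.
Length 4: T₁..T₄: k=1: 0+1998+21·27·15=10503; k=2: 12474+660+21·22·15=20064; k=3: 2322+0+21·2·15=2952 → min 2952.
Optimal parenthesization: ((T₁(T₂T₃))T₄) with cost 2952.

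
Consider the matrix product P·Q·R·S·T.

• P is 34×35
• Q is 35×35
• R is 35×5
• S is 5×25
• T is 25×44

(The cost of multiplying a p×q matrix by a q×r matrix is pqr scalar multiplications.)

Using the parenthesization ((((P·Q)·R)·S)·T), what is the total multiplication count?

89250

(P·Q): 34×35 by 35×35 → 34×35, cost 34·35·35 = 41650
((P·Q)·R): 34×35 by 35×5 → 34×5, cost 34·35·5 = 5950; cumulative 47600
(((P·Q)·R)·S): 34×5 by 5×25 → 34×25, cost 34·5·25 = 4250; cumulative 51850
((((P·Q)·R)·S)·T): 34×25 by 25×44 → 34×44, cost 34·25·44 = 37400; cumulative 89250
Total: 89250 scalar multiplications.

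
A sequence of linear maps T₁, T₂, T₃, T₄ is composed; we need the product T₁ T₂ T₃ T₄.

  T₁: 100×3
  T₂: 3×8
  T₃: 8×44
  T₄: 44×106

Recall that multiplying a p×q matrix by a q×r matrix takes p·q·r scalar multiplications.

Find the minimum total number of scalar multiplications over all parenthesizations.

46848

Adjacent pairs: T₁T₂ = 100·3·8 = 2400; T₂T₃ = 3·8·44 = 1056; T₃T₄ = 8·44·106 = 37312.
Length 3: T₁..T₃: k=1: 0+1056+100·3·44=14256; k=2: 2400+0+100·8·44=37600 → min 14256 | T₂..T₄: k=2: 0+37312+3·8·106=39856; k=3: 1056+0+3·44·106=15048 → min 15048.
Length 4: T₁..T₄: k=1: 0+15048+100·3·106=46848; k=2: 2400+37312+100·8·106=124512; k=3: 14256+0+100·44·106=480656 → min 46848.
Optimal order: (T₁ ((T₂ T₃) T₄)) with cost 46848.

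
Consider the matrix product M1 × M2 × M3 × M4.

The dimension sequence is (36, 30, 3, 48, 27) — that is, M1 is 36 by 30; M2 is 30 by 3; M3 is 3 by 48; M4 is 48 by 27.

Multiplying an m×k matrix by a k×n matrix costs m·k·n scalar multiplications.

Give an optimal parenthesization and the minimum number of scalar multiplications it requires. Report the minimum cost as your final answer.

10044

Adjacent pairs: M1M2 = 36·30·3 = 3240; M2M3 = 30·3·48 = 4320; M3M4 = 3·48·27 = 3888.
Length 3: M1..M3: k=1: 0+4320+36·30·48=56160; k=2: 3240+0+36·3·48=8424 → min 8424 | M2..M4: k=2: 0+3888+30·3·27=6318; k=3: 4320+0+30·48·27=43200 → min 6318.
Length 4: M1..M4: k=1: 0+6318+36·30·27=35478; k=2: 3240+3888+36·3·27=10044; k=3: 8424+0+36·48·27=55080 → min 10044.
Optimal parenthesization: ((M1 × M2) × (M3 × M4)) with cost 10044.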